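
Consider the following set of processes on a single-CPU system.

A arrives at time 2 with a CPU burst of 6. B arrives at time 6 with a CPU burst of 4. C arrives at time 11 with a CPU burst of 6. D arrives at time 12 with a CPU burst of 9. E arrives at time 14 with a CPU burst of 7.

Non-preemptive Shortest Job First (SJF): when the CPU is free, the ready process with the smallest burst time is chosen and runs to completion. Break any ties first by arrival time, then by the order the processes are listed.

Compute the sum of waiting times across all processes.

20

Timeline: | idle 0-2 | A 2-8 | B 8-12 | C 12-18 | E 18-25 | D 25-34 |
Completion: A=8  B=12  C=18  D=34  E=25
Turnaround (C−A): A=6  B=6  C=7  D=22  E=11
Waiting = turnaround − burst: A=0, B=2, C=1, D=13, E=4
Total waiting = 0 + 2 + 1 + 13 + 4 = 20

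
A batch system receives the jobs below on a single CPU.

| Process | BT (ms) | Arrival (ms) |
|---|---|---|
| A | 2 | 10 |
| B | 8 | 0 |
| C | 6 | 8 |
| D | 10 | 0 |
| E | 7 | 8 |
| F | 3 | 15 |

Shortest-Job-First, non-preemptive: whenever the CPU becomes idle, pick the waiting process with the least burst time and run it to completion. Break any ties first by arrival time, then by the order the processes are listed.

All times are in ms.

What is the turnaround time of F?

4

Gantt: | B 0-8 | C 8-14 | A 14-16 | F 16-19 | E 19-26 | D 26-36 |
Completion: A=16  B=8  C=14  D=36  E=26  F=19
Turnaround (C−A): A=6  B=8  C=6  D=36  E=18  F=4
Turnaround(F) = completion − arrival = 19 − 15 = 4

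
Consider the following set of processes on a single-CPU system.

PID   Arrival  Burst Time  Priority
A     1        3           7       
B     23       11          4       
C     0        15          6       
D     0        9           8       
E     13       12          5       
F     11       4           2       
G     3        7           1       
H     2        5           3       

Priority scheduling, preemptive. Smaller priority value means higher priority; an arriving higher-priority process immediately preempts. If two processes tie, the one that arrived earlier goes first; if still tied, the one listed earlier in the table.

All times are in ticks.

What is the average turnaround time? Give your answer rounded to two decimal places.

Timeline: | C 0-2 | H 2-3 | G 3-10 | H 10-11 | F 11-15 | H 15-18 | E 18-23 | B 23-34 | E 34-41 | C 41-54 | A 54-57 | D 57-66 |
Completion: A=57  B=34  C=54  D=66  E=41  F=15  G=10  H=18
Turnaround (C−A): A=56  B=11  C=54  D=66  E=28  F=4  G=7  H=16
Turnaround times: A=56, B=11, C=54, D=66, E=28, F=4, G=7, H=16
Average turnaround = (56+11+54+66+28+4+7+16) / 8 = 242/8 = 30.25

30.25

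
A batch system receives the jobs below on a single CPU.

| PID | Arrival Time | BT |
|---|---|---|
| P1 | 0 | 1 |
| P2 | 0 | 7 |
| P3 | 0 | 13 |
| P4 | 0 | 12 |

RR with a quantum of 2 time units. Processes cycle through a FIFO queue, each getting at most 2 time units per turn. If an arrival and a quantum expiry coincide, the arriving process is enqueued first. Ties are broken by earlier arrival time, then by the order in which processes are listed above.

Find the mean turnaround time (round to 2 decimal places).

Timeline: | P1 0-1 | P2 1-3 | P3 3-5 | P4 5-7 | P2 7-9 | P3 9-11 | P4 11-13 | P2 13-15 | P3 15-17 | P4 17-19 | P2 19-20 | P3 20-22 | P4 22-24 | P3 24-26 | P4 26-28 | P3 28-30 | P4 30-32 | P3 32-33 |
Completion: P1=1  P2=20  P3=33  P4=32
Turnaround times: P1=1, P2=20, P3=33, P4=32
Average turnaround = (1+20+33+32) / 4 = 86/4 = 21.50

21.50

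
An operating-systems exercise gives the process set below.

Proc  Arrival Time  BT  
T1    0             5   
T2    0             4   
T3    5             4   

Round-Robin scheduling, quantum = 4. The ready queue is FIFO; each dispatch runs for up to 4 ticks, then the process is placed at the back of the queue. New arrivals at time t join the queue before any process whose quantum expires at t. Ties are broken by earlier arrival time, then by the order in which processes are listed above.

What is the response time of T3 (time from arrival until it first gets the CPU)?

Timeline: | T1 0-4 | T2 4-8 | T1 8-9 | T3 9-13 |
Completion: T1=9  T2=8  T3=13
Turnaround (C−A): T1=9  T2=8  T3=8
Response(T3) = first start − arrival = 9 − 5 = 4

4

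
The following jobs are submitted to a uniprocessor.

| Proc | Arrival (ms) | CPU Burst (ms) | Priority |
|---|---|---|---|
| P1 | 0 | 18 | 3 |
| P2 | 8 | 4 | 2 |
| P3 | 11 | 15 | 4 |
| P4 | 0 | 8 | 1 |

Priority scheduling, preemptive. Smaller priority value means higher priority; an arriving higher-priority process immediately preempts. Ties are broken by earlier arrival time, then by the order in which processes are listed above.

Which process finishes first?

P4

Timeline: | P4 0-8 | P2 8-12 | P1 12-30 | P3 30-45 |
Completion: P1=30  P2=12  P3=45  P4=8
Finish order: P4 → P2 → P1 → P3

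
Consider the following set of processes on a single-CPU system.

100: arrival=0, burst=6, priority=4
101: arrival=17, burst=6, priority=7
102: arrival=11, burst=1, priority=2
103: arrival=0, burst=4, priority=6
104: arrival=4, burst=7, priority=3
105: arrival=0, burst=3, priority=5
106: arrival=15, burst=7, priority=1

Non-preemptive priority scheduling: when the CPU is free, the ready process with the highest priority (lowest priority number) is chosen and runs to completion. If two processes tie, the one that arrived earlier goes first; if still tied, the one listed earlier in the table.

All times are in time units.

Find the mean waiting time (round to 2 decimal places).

7.86

Gantt: | 100 0-6 | 104 6-13 | 102 13-14 | 105 14-17 | 106 17-24 | 103 24-28 | 101 28-34 |
Completion: 100=6  101=34  102=14  103=28  104=13  105=17  106=24
Turnaround (C−A): 100=6  101=17  102=3  103=28  104=9  105=17  106=9
Waiting times: 100=0, 101=11, 102=2, 103=24, 104=2, 105=14, 106=2
Average waiting = (0+11+2+24+2+14+2) / 7 = 55/7 = 7.86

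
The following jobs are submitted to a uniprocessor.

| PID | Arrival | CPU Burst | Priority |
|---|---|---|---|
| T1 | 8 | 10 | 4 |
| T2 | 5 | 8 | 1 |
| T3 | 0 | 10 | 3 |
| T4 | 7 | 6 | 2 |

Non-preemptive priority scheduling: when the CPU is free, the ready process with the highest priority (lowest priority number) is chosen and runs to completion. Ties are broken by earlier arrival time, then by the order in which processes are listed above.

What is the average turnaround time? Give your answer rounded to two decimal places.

16.50

Timeline: | T3 0-10 | T2 10-18 | T4 18-24 | T1 24-34 |
Completion: T1=34  T2=18  T3=10  T4=24
Turnaround (C−A): T1=26  T2=13  T3=10  T4=17
Turnaround times: T1=26, T2=13, T3=10, T4=17
Average turnaround = (26+13+10+17) / 4 = 66/4 = 16.50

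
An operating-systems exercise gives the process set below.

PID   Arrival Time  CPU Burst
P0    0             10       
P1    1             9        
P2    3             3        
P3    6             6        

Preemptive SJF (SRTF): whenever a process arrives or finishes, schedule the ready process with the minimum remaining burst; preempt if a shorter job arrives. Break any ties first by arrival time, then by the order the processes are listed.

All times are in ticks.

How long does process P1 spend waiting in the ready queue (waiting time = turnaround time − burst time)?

18

Gantt: | P0 0-3 | P2 3-6 | P3 6-12 | P0 12-19 | P1 19-28 |
Completion: P0=19  P1=28  P2=6  P3=12
Turnaround (C−A): P0=19  P1=27  P2=3  P3=6
Waiting(P1) = turnaround − burst = 27 − 9 = 18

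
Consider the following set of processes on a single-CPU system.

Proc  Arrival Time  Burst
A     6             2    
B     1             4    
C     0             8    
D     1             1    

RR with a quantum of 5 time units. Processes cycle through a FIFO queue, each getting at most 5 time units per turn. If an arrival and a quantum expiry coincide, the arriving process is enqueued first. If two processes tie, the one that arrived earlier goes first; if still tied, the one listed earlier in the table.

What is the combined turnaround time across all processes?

39

Gantt: | C 0-5 | B 5-9 | D 9-10 | C 10-13 | A 13-15 |
Completion: A=15  B=9  C=13  D=10
Turnaround = completion − arrival: A=9, B=8, C=13, D=9
Total turnaround = 9 + 8 + 13 + 9 = 39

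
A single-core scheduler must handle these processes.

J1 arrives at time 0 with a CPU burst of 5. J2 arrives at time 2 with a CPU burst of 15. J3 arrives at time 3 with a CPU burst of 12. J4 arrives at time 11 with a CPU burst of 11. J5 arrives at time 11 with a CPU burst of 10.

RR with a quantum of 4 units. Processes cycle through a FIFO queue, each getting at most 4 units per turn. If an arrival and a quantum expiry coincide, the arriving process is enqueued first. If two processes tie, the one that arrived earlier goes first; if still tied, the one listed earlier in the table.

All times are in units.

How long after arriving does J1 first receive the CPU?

Timeline: | J1 0-4 | J2 4-8 | J3 8-12 | J1 12-13 | J2 13-17 | J4 17-21 | J5 21-25 | J3 25-29 | J2 29-33 | J4 33-37 | J5 37-41 | J3 41-45 | J2 45-48 | J4 48-51 | J5 51-53 |
Completion: J1=13  J2=48  J3=45  J4=51  J5=53
Turnaround (C−A): J1=13  J2=46  J3=42  J4=40  J5=42
Response(J1) = first start − arrival = 0 − 0 = 0

0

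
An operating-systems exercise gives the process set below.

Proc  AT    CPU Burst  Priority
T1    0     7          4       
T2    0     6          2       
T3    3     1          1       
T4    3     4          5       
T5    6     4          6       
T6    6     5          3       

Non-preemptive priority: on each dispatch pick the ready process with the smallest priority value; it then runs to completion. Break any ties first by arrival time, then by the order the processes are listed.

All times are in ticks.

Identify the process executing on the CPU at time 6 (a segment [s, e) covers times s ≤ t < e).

Gantt: | T2 0-6 | T3 6-7 | T6 7-12 | T1 12-19 | T4 19-23 | T5 23-27 |
Completion: T1=19  T2=6  T3=7  T4=23  T5=27  T6=12

T3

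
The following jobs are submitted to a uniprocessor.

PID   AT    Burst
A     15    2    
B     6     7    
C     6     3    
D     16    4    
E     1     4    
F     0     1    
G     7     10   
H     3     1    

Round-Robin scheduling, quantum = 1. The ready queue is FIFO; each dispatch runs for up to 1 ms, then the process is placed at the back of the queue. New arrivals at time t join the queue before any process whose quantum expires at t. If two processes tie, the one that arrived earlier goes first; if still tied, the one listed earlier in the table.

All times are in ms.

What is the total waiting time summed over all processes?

48

Timeline: | F 0-1 | E 1-3 | H 3-4 | E 4-6 | B 6-7 | C 7-8 | G 8-9 | B 9-10 | C 10-11 | G 11-12 | B 12-13 | C 13-14 | G 14-15 | B 15-16 | A 16-17 | G 17-18 | D 18-19 | B 19-20 | A 20-21 | G 21-22 | D 22-23 | B 23-24 | G 24-25 | D 25-26 | B 26-27 | G 27-28 | D 28-29 | G 29-32 |
Completion: A=21  B=27  C=14  D=29  E=6  F=1  G=32  H=4
Turnaround (C−A): A=6  B=21  C=8  D=13  E=5  F=1  G=25  H=1
Waiting = turnaround − burst: A=4, B=14, C=5, D=9, E=1, F=0, G=15, H=0
Total waiting = 4 + 14 + 5 + 9 + 1 + 0 + 15 + 0 = 48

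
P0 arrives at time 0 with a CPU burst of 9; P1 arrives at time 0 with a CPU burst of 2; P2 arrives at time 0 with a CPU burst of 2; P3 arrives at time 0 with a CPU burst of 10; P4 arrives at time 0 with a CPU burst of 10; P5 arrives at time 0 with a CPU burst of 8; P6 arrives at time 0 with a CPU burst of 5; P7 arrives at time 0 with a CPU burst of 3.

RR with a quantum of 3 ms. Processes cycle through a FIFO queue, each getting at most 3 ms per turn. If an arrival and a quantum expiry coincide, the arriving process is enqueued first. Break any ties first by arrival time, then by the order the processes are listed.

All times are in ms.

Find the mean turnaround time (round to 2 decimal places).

Schedule: | P0 0-3 | P1 3-5 | P2 5-7 | P3 7-10 | P4 10-13 | P5 13-16 | P6 16-19 | P7 19-22 | P0 22-25 | P3 25-28 | P4 28-31 | P5 31-34 | P6 34-36 | P0 36-39 | P3 39-42 | P4 42-45 | P5 45-47 | P3 47-48 | P4 48-49 |
Completion: P0=39  P1=5  P2=7  P3=48  P4=49  P5=47  P6=36  P7=22
Turnaround times: P0=39, P1=5, P2=7, P3=48, P4=49, P5=47, P6=36, P7=22
Average turnaround = (39+5+7+48+49+47+36+22) / 8 = 253/8 = 31.63

31.63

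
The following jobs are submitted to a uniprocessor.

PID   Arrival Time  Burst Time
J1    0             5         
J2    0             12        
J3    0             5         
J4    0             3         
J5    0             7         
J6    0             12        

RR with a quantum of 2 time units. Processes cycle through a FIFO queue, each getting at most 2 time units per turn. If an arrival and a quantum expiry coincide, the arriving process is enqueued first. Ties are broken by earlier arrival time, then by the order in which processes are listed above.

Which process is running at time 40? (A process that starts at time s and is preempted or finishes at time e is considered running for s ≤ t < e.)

Gantt: | J1 0-2 | J2 2-4 | J3 4-6 | J4 6-8 | J5 8-10 | J6 10-12 | J1 12-14 | J2 14-16 | J3 16-18 | J4 18-19 | J5 19-21 | J6 21-23 | J1 23-24 | J2 24-26 | J3 26-27 | J5 27-29 | J6 29-31 | J2 31-33 | J5 33-34 | J6 34-36 | J2 36-38 | J6 38-40 | J2 40-42 | J6 42-44 |
Completion: J1=24  J2=42  J3=27  J4=19  J5=34  J6=44

J2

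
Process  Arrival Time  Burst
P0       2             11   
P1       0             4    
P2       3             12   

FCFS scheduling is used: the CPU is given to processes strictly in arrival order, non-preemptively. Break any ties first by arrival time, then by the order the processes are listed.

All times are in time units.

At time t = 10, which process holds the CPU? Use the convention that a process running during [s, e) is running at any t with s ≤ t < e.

Gantt: | P1 0-4 | P0 4-15 | P2 15-27 |
Completion: P0=15  P1=4  P2=27

P0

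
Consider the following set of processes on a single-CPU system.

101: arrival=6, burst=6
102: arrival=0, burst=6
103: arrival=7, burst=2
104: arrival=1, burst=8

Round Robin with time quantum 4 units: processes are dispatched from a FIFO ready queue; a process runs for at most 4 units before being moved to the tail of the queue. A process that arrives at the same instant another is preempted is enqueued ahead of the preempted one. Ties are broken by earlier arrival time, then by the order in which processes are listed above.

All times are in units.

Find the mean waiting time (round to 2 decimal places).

8.00

Timeline: | 102 0-4 | 104 4-8 | 102 8-10 | 101 10-14 | 103 14-16 | 104 16-20 | 101 20-22 |
Completion: 101=22  102=10  103=16  104=20
Turnaround (C−A): 101=16  102=10  103=9  104=19
Waiting times: 101=10, 102=4, 103=7, 104=11
Average waiting = (10+4+7+11) / 4 = 32/4 = 8.00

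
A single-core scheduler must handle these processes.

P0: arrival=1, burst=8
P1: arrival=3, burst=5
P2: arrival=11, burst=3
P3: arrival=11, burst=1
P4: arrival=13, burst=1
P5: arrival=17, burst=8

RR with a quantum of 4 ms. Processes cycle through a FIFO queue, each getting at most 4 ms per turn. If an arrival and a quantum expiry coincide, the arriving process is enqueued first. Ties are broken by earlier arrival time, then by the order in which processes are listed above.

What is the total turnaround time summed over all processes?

52

Gantt: | idle 0-1 | P0 1-5 | P1 5-9 | P0 9-13 | P1 13-14 | P2 14-17 | P3 17-18 | P4 18-19 | P5 19-27 |
Completion: P0=13  P1=14  P2=17  P3=18  P4=19  P5=27
Turnaround = completion − arrival: P0=12, P1=11, P2=6, P3=7, P4=6, P5=10
Total turnaround = 12 + 11 + 6 + 7 + 6 + 10 = 52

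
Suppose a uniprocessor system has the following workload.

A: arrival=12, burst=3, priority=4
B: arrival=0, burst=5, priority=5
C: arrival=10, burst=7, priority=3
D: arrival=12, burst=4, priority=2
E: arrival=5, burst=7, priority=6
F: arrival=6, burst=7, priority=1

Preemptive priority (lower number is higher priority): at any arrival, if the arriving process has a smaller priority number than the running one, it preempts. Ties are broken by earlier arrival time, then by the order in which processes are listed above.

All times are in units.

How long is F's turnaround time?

Schedule: | B 0-5 | E 5-6 | F 6-13 | D 13-17 | C 17-24 | A 24-27 | E 27-33 |
Completion: A=27  B=5  C=24  D=17  E=33  F=13
Turnaround (C−A): A=15  B=5  C=14  D=5  E=28  F=7
Turnaround(F) = completion − arrival = 13 − 6 = 7

7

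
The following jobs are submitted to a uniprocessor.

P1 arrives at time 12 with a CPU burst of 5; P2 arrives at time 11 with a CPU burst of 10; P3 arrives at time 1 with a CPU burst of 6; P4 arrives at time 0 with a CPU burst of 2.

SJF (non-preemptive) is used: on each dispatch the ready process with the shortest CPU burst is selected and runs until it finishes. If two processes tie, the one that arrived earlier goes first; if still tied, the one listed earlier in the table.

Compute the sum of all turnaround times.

Schedule: | P4 0-2 | P3 2-8 | idle 8-11 | P2 11-21 | P1 21-26 |
Completion: P1=26  P2=21  P3=8  P4=2
Turnaround (C−A): P1=14  P2=10  P3=7  P4=2
Turnaround = completion − arrival: P1=14, P2=10, P3=7, P4=2
Total turnaround = 14 + 10 + 7 + 2 = 33

33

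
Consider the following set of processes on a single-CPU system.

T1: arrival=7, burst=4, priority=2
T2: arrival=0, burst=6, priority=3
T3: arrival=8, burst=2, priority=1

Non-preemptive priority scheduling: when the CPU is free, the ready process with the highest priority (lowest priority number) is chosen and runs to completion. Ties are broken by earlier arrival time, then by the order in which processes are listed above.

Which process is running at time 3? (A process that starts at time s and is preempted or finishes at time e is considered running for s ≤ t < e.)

Schedule: | T2 0-6 | idle 6-7 | T1 7-11 | T3 11-13 |
Completion: T1=11  T2=6  T3=13

T2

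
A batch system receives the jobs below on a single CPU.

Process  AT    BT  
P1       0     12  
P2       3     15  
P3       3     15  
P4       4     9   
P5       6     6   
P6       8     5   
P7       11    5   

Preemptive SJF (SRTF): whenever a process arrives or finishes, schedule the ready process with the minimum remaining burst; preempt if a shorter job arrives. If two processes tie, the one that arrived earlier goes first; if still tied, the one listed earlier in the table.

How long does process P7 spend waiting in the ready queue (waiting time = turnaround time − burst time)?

6

Gantt: | P1 0-12 | P6 12-17 | P7 17-22 | P5 22-28 | P4 28-37 | P2 37-52 | P3 52-67 |
Completion: P1=12  P2=52  P3=67  P4=37  P5=28  P6=17  P7=22
Turnaround (C−A): P1=12  P2=49  P3=64  P4=33  P5=22  P6=9  P7=11
Waiting(P7) = turnaround − burst = 11 − 5 = 6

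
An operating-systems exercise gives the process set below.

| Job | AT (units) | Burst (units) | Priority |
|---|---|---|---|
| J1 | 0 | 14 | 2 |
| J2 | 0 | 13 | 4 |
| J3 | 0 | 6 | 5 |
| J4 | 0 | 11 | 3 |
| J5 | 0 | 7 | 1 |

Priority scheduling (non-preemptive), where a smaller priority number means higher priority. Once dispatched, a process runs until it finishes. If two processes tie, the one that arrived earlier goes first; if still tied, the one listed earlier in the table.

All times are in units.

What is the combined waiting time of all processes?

Gantt: | J5 0-7 | J1 7-21 | J4 21-32 | J2 32-45 | J3 45-51 |
Completion: J1=21  J2=45  J3=51  J4=32  J5=7
Turnaround (C−A): J1=21  J2=45  J3=51  J4=32  J5=7
Waiting = turnaround − burst: J1=7, J2=32, J3=45, J4=21, J5=0
Total waiting = 7 + 32 + 45 + 21 + 0 = 105

105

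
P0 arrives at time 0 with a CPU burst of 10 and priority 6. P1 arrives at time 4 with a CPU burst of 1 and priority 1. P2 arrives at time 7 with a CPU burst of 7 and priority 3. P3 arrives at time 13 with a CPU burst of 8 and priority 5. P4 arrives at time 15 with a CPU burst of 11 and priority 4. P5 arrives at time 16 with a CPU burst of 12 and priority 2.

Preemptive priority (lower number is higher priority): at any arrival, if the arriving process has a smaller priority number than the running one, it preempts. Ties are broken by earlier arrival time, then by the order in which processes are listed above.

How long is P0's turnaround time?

49

Timeline: | P0 0-4 | P1 4-5 | P0 5-7 | P2 7-14 | P3 14-15 | P4 15-16 | P5 16-28 | P4 28-38 | P3 38-45 | P0 45-49 |
Completion: P0=49  P1=5  P2=14  P3=45  P4=38  P5=28
Turnaround(P0) = completion − arrival = 49 − 0 = 49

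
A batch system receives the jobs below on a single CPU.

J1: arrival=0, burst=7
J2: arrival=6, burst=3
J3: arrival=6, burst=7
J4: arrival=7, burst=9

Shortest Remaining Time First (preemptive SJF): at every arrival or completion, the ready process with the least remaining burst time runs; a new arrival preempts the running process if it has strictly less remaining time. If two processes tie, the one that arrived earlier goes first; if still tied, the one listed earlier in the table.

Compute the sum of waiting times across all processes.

Timeline: | J1 0-7 | J2 7-10 | J3 10-17 | J4 17-26 |
Completion: J1=7  J2=10  J3=17  J4=26
Turnaround (C−A): J1=7  J2=4  J3=11  J4=19
Waiting = turnaround − burst: J1=0, J2=1, J3=4, J4=10
Total waiting = 0 + 1 + 4 + 10 = 15

15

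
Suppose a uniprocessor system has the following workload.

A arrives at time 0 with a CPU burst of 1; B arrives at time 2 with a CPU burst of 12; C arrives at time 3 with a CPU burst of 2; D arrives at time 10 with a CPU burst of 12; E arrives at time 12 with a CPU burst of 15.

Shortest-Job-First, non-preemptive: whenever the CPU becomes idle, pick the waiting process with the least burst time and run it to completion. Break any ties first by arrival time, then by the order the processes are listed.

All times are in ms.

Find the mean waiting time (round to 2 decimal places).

6.60

Gantt: | A 0-1 | idle 1-2 | B 2-14 | C 14-16 | D 16-28 | E 28-43 |
Completion: A=1  B=14  C=16  D=28  E=43
Turnaround (C−A): A=1  B=12  C=13  D=18  E=31
Waiting times: A=0, B=0, C=11, D=6, E=16
Average waiting = (0+0+11+6+16) / 5 = 33/5 = 6.60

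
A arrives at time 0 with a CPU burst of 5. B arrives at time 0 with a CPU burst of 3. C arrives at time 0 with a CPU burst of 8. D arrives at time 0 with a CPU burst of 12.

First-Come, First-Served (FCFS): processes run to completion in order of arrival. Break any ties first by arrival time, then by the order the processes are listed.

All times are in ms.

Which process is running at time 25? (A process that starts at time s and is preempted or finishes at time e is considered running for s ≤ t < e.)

Schedule: | A 0-5 | B 5-8 | C 8-16 | D 16-28 |
Completion: A=5  B=8  C=16  D=28
Turnaround (C−A): A=5  B=8  C=16  D=28

D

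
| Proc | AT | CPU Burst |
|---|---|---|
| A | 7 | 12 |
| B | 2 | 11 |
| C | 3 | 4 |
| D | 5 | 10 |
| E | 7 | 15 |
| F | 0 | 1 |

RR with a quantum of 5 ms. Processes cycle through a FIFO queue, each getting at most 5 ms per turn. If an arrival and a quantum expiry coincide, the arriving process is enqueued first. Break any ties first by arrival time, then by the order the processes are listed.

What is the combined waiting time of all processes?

Schedule: | F 0-1 | idle 1-2 | B 2-7 | C 7-11 | D 11-16 | A 16-21 | E 21-26 | B 26-31 | D 31-36 | A 36-41 | E 41-46 | B 46-47 | A 47-49 | E 49-54 |
Completion: A=49  B=47  C=11  D=36  E=54  F=1
Turnaround (C−A): A=42  B=45  C=8  D=31  E=47  F=1
Waiting = turnaround − burst: A=30, B=34, C=4, D=21, E=32, F=0
Total waiting = 30 + 34 + 4 + 21 + 32 + 0 = 121

121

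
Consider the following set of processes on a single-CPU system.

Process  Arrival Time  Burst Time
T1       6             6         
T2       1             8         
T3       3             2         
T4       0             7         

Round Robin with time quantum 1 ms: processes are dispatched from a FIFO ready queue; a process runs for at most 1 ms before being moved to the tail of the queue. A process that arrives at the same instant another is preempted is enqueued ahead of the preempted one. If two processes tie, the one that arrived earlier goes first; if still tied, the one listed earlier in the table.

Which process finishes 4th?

T1

Schedule: | T4 0-1 | T2 1-2 | T4 2-3 | T2 3-4 | T3 4-5 | T4 5-6 | T2 6-7 | T3 7-8 | T1 8-9 | T4 9-10 | T2 10-11 | T1 11-12 | T4 12-13 | T2 13-14 | T1 14-15 | T4 15-16 | T2 16-17 | T1 17-18 | T4 18-19 | T2 19-20 | T1 20-21 | T2 21-22 | T1 22-23 |
Completion: T1=23  T2=22  T3=8  T4=19
Finish order: T3 → T4 → T2 → T1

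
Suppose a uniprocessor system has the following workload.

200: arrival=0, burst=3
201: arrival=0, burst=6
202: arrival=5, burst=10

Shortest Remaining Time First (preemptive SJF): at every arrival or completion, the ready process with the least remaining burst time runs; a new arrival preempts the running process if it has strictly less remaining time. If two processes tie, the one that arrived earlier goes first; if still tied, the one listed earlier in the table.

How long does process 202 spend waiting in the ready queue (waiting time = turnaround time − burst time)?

4

Gantt: | 200 0-3 | 201 3-9 | 202 9-19 |
Completion: 200=3  201=9  202=19
Turnaround (C−A): 200=3  201=9  202=14
Waiting(202) = turnaround − burst = 14 − 10 = 4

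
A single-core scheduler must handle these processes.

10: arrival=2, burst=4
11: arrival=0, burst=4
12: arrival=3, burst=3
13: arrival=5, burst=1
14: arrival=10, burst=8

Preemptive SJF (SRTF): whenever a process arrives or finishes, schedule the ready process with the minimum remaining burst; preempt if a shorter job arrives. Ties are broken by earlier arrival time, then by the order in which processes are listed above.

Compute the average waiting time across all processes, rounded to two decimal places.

2.00

Schedule: | 11 0-4 | 12 4-5 | 13 5-6 | 12 6-8 | 10 8-12 | 14 12-20 |
Completion: 10=12  11=4  12=8  13=6  14=20
Waiting times: 10=6, 11=0, 12=2, 13=0, 14=2
Average waiting = (6+0+2+0+2) / 5 = 10/5 = 2.00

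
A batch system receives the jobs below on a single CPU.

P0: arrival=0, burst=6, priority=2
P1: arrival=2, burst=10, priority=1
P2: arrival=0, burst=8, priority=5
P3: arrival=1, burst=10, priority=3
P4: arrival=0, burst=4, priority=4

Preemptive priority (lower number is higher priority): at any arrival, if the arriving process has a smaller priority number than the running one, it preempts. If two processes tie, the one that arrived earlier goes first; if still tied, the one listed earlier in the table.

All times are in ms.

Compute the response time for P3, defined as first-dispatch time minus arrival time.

Schedule: | P0 0-2 | P1 2-12 | P0 12-16 | P3 16-26 | P4 26-30 | P2 30-38 |
Completion: P0=16  P1=12  P2=38  P3=26  P4=30
Response(P3) = first start − arrival = 16 − 1 = 15

15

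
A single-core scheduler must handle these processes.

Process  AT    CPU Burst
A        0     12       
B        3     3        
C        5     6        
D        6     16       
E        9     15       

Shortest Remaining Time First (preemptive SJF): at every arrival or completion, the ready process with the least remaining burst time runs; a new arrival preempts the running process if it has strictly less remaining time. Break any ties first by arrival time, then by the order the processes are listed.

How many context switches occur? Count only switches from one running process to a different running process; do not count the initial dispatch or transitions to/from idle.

Schedule: | A 0-3 | B 3-6 | C 6-12 | A 12-21 | E 21-36 | D 36-52 |
Completion: A=21  B=6  C=12  D=52  E=36

5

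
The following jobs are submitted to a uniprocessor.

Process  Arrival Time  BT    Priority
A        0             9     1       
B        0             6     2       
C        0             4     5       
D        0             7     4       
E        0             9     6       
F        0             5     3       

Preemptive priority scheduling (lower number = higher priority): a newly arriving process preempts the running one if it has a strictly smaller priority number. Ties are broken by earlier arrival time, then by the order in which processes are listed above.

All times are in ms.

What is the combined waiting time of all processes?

102

Timeline: | A 0-9 | B 9-15 | F 15-20 | D 20-27 | C 27-31 | E 31-40 |
Completion: A=9  B=15  C=31  D=27  E=40  F=20
Turnaround (C−A): A=9  B=15  C=31  D=27  E=40  F=20
Waiting = turnaround − burst: A=0, B=9, C=27, D=20, E=31, F=15
Total waiting = 0 + 9 + 27 + 20 + 31 + 15 = 102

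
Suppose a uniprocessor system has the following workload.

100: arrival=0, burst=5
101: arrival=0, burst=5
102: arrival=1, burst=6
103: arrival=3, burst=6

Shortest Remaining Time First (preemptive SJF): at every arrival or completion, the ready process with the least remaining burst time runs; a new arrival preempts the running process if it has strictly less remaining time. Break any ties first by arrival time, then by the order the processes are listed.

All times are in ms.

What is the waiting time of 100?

0

Gantt: | 100 0-5 | 101 5-10 | 102 10-16 | 103 16-22 |
Completion: 100=5  101=10  102=16  103=22
Waiting(100) = turnaround − burst = 5 − 5 = 0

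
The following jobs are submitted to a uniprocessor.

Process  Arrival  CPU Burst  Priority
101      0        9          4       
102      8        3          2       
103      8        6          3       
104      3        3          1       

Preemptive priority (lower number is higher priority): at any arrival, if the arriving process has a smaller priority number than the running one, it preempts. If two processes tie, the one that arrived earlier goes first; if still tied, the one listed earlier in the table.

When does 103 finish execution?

Schedule: | 101 0-3 | 104 3-6 | 101 6-8 | 102 8-11 | 103 11-17 | 101 17-21 |
Completion: 101=21  102=11  103=17  104=6

17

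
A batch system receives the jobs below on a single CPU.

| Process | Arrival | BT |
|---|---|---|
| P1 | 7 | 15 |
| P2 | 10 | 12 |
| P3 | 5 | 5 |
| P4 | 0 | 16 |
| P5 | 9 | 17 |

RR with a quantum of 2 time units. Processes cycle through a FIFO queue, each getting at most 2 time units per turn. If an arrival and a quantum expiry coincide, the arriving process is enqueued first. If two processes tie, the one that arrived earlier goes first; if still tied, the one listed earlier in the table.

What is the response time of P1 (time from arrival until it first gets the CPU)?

Gantt: | P4 0-6 | P3 6-8 | P4 8-10 | P1 10-12 | P3 12-14 | P5 14-16 | P2 16-18 | P4 18-20 | P1 20-22 | P3 22-23 | P5 23-25 | P2 25-27 | P4 27-29 | P1 29-31 | P5 31-33 | P2 33-35 | P4 35-37 | P1 37-39 | P5 39-41 | P2 41-43 | P4 43-45 | P1 45-47 | P5 47-49 | P2 49-51 | P1 51-53 | P5 53-55 | P2 55-57 | P1 57-59 | P5 59-61 | P1 61-62 | P5 62-65 |
Completion: P1=62  P2=57  P3=23  P4=45  P5=65
Response(P1) = first start − arrival = 10 − 7 = 3

3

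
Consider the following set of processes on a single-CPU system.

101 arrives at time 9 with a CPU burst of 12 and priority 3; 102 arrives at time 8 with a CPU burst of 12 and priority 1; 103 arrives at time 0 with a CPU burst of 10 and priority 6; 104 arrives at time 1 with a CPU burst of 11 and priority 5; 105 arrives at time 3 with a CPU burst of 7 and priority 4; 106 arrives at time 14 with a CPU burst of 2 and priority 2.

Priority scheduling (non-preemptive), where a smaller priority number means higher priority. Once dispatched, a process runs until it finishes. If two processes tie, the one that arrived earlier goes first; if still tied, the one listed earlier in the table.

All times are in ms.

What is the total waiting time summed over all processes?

100

Gantt: | 103 0-10 | 102 10-22 | 106 22-24 | 101 24-36 | 105 36-43 | 104 43-54 |
Completion: 101=36  102=22  103=10  104=54  105=43  106=24
Turnaround (C−A): 101=27  102=14  103=10  104=53  105=40  106=10
Waiting = turnaround − burst: 101=15, 102=2, 103=0, 104=42, 105=33, 106=8
Total waiting = 15 + 2 + 0 + 42 + 33 + 8 = 100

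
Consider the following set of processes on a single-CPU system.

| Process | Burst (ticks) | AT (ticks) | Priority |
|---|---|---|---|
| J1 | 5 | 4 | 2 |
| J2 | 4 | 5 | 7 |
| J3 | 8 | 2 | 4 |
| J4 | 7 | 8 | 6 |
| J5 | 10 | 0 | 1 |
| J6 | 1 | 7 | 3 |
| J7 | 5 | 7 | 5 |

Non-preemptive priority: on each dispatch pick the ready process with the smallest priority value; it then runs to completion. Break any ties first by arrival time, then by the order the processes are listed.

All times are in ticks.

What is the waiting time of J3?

14

Schedule: | J5 0-10 | J1 10-15 | J6 15-16 | J3 16-24 | J7 24-29 | J4 29-36 | J2 36-40 |
Completion: J1=15  J2=40  J3=24  J4=36  J5=10  J6=16  J7=29
Turnaround (C−A): J1=11  J2=35  J3=22  J4=28  J5=10  J6=9  J7=22
Waiting(J3) = turnaround − burst = 22 − 8 = 14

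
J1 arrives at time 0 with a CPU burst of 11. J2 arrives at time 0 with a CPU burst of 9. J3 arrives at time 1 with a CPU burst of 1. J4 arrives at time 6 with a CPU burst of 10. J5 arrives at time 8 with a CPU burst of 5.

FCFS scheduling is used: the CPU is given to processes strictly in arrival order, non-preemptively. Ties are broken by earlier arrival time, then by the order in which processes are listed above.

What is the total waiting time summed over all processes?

Schedule: | J1 0-11 | J2 11-20 | J3 20-21 | J4 21-31 | J5 31-36 |
Completion: J1=11  J2=20  J3=21  J4=31  J5=36
Waiting = turnaround − burst: J1=0, J2=11, J3=19, J4=15, J5=23
Total waiting = 0 + 11 + 19 + 15 + 23 = 68

68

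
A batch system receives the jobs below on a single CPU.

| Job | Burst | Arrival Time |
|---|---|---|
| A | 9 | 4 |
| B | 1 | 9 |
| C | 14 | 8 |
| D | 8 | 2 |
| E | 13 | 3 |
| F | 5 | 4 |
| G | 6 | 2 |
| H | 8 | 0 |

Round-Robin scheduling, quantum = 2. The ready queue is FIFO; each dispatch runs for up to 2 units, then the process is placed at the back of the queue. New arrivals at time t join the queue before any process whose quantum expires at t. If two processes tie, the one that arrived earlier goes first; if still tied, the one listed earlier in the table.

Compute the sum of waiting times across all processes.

Timeline: | H 0-2 | D 2-4 | G 4-6 | H 6-8 | E 8-10 | A 10-12 | F 12-14 | D 14-16 | G 16-18 | C 18-20 | H 20-22 | B 22-23 | E 23-25 | A 25-27 | F 27-29 | D 29-31 | G 31-33 | C 33-35 | H 35-37 | E 37-39 | A 39-41 | F 41-42 | D 42-44 | C 44-46 | E 46-48 | A 48-50 | C 50-52 | E 52-54 | A 54-55 | C 55-57 | E 57-59 | C 59-61 | E 61-62 | C 62-64 |
Completion: A=55  B=23  C=64  D=44  E=62  F=42  G=33  H=37
Turnaround (C−A): A=51  B=14  C=56  D=42  E=59  F=38  G=31  H=37
Waiting = turnaround − burst: A=42, B=13, C=42, D=34, E=46, F=33, G=25, H=29
Total waiting = 42 + 13 + 42 + 34 + 46 + 33 + 25 + 29 = 264

264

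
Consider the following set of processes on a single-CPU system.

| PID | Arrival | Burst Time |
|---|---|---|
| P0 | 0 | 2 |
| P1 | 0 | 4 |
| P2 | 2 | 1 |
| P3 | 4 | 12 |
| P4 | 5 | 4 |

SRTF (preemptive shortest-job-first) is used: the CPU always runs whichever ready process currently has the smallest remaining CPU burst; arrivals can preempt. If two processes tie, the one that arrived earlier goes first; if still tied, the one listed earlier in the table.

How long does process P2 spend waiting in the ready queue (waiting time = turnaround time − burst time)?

0

Gantt: | P0 0-2 | P2 2-3 | P1 3-7 | P4 7-11 | P3 11-23 |
Completion: P0=2  P1=7  P2=3  P3=23  P4=11
Waiting(P2) = turnaround − burst = 1 − 1 = 0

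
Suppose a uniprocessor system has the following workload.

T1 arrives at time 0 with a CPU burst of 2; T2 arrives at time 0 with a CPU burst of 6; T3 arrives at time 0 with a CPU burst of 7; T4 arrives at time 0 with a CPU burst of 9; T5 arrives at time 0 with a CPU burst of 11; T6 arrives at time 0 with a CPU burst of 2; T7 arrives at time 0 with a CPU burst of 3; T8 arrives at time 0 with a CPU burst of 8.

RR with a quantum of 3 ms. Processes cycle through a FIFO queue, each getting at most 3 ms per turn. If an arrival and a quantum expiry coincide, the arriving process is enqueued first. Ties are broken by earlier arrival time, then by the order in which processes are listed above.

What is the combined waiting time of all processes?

187

Timeline: | T1 0-2 | T2 2-5 | T3 5-8 | T4 8-11 | T5 11-14 | T6 14-16 | T7 16-19 | T8 19-22 | T2 22-25 | T3 25-28 | T4 28-31 | T5 31-34 | T8 34-37 | T3 37-38 | T4 38-41 | T5 41-44 | T8 44-46 | T5 46-48 |
Completion: T1=2  T2=25  T3=38  T4=41  T5=48  T6=16  T7=19  T8=46
Waiting = turnaround − burst: T1=0, T2=19, T3=31, T4=32, T5=37, T6=14, T7=16, T8=38
Total waiting = 0 + 19 + 31 + 32 + 37 + 14 + 16 + 38 = 187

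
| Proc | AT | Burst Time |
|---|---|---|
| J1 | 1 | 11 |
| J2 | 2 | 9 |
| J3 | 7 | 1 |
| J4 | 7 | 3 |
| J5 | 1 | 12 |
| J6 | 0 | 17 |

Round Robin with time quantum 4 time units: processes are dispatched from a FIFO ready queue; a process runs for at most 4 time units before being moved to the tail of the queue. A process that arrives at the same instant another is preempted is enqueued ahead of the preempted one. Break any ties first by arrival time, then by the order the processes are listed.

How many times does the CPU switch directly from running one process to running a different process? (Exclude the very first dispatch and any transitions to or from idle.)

Schedule: | J6 0-4 | J1 4-8 | J5 8-12 | J2 12-16 | J6 16-20 | J3 20-21 | J4 21-24 | J1 24-28 | J5 28-32 | J2 32-36 | J6 36-40 | J1 40-43 | J5 43-47 | J2 47-48 | J6 48-53 |
Completion: J1=43  J2=48  J3=21  J4=24  J5=47  J6=53

14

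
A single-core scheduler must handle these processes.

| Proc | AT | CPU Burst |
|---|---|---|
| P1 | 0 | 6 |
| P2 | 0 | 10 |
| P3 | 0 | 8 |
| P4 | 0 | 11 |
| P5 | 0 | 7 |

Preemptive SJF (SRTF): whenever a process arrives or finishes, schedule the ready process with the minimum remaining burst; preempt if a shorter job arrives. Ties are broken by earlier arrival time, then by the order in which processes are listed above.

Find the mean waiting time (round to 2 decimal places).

Timeline: | P1 0-6 | P5 6-13 | P3 13-21 | P2 21-31 | P4 31-42 |
Completion: P1=6  P2=31  P3=21  P4=42  P5=13
Turnaround (C−A): P1=6  P2=31  P3=21  P4=42  P5=13
Waiting times: P1=0, P2=21, P3=13, P4=31, P5=6
Average waiting = (0+21+13+31+6) / 5 = 71/5 = 14.20

14.20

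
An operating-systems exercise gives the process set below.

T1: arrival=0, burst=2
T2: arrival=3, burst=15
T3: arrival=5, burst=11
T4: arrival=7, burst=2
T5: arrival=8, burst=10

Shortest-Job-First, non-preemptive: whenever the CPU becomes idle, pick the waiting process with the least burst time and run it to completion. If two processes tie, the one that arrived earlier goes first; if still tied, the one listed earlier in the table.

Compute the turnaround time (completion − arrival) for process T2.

15

Gantt: | T1 0-2 | idle 2-3 | T2 3-18 | T4 18-20 | T5 20-30 | T3 30-41 |
Completion: T1=2  T2=18  T3=41  T4=20  T5=30
Turnaround (C−A): T1=2  T2=15  T3=36  T4=13  T5=22
Turnaround(T2) = completion − arrival = 18 − 3 = 15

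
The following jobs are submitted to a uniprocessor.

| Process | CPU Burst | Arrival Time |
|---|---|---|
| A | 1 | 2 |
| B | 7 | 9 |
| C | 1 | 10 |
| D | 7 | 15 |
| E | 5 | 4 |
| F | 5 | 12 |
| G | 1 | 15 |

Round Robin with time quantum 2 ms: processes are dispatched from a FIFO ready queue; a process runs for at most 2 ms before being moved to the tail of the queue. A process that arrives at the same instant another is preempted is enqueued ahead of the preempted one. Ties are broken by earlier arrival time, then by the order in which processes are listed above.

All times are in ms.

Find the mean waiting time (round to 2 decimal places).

4.57

Gantt: | idle 0-2 | A 2-3 | idle 3-4 | E 4-9 | B 9-11 | C 11-12 | B 12-14 | F 14-16 | B 16-18 | D 18-20 | G 20-21 | F 21-23 | B 23-24 | D 24-26 | F 26-27 | D 27-30 |
Completion: A=3  B=24  C=12  D=30  E=9  F=27  G=21
Waiting times: A=0, B=8, C=1, D=8, E=0, F=10, G=5
Average waiting = (0+8+1+8+0+10+5) / 7 = 32/7 = 4.57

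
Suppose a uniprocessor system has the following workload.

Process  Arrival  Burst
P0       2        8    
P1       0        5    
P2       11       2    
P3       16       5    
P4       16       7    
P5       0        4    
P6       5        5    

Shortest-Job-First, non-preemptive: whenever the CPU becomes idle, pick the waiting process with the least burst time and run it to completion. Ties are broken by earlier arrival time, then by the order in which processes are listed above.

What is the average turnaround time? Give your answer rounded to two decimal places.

11.14

Schedule: | P5 0-4 | P1 4-9 | P6 9-14 | P2 14-16 | P3 16-21 | P4 21-28 | P0 28-36 |
Completion: P0=36  P1=9  P2=16  P3=21  P4=28  P5=4  P6=14
Turnaround (C−A): P0=34  P1=9  P2=5  P3=5  P4=12  P5=4  P6=9
Turnaround times: P0=34, P1=9, P2=5, P3=5, P4=12, P5=4, P6=9
Average turnaround = (34+9+5+5+12+4+9) / 7 = 78/7 = 11.14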